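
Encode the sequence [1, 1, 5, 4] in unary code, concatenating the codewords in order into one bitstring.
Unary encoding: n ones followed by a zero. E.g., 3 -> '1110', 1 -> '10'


Encode each number as n ones followed by a terminating 0:
  1 -> 10 (2 bits)
  1 -> 10 (2 bits)
  5 -> 111110 (6 bits)
  4 -> 11110 (5 bits)
Total length = 2 + 2 + 6 + 5 = 15 bits.

Unary([1, 1, 5, 4]) = 101011111011110 (15 bits)


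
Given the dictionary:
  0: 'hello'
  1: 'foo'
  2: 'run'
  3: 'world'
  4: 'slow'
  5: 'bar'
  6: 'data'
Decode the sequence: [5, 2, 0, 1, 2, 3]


Look up each index in the dictionary:
  5 -> 'bar'
  2 -> 'run'
  0 -> 'hello'
  1 -> 'foo'
  2 -> 'run'
  3 -> 'world'

Decoded: "bar run hello foo run world"


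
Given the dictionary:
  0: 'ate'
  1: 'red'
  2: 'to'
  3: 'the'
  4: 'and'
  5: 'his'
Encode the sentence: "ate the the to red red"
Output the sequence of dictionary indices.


Look up each word in the dictionary:
  'ate' -> 0
  'the' -> 3
  'the' -> 3
  'to' -> 2
  'red' -> 1
  'red' -> 1

Encoded: [0, 3, 3, 2, 1, 1]


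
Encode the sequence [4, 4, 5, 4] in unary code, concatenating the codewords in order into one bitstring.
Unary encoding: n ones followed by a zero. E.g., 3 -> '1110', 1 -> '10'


Encode each number as n ones followed by a terminating 0:
  4 -> 11110 (5 bits)
  4 -> 11110 (5 bits)
  5 -> 111110 (6 bits)
  4 -> 11110 (5 bits)
Total length = 5 + 5 + 6 + 5 = 21 bits.

Unary([4, 4, 5, 4]) = 111101111011111011110 (21 bits)


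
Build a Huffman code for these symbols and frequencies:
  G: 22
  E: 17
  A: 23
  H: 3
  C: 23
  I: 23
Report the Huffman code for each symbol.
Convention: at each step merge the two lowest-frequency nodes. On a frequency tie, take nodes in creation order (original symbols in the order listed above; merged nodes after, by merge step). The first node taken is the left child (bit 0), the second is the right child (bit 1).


Huffman tree construction:
Step 1: Merge H(3) + E(17) = 20
Step 2: Merge (H+E)(20) + G(22) = 42
Step 3: Merge A(23) + C(23) = 46
Step 4: Merge I(23) + ((H+E)+G)(42) = 65
Step 5: Merge (A+C)(46) + (I+((H+E)+G))(65) = 111
Read each symbol's code off the tree from the root (left child = 0, right child = 1).

Codes:
  G: 111 (length 3)
  E: 1101 (length 4)
  A: 00 (length 2)
  H: 1100 (length 4)
  C: 01 (length 2)
  I: 10 (length 2)
Average code length: 284/111 = 2.5586 bits/symbol


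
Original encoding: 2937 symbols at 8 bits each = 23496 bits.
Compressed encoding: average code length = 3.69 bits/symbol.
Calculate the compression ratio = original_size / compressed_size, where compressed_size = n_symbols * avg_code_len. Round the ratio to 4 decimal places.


original_size = n_symbols * orig_bits = 2937 * 8 = 23496 bits
compressed_size = n_symbols * avg_code_len = 2937 * 3.69 = 10837.53 bits
ratio = original_size / compressed_size = 23496 / 10837.53 = 2.168

Compression ratio = 2.168


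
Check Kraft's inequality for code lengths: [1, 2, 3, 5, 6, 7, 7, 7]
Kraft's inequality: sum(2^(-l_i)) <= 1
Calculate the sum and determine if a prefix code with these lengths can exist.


Sum = 2^(-1) + 2^(-2) + 2^(-3) + 2^(-5) + 2^(-6) + 2^(-7) + 2^(-7) + 2^(-7)
    = 0.5 + 0.25 + 0.125 + 0.03125 + 0.015625 + 0.0078125 + 0.0078125 + 0.0078125
    = 121/128 = 0.9453125
Since 0.9453125 <= 1, Kraft's inequality IS satisfied.
A prefix code with these lengths CAN exist.

Kraft sum = 0.9453125. Satisfied.


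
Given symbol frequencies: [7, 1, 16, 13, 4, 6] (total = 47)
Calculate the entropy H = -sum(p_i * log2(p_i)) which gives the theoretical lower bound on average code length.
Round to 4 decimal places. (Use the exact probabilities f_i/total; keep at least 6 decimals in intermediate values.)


Per-symbol terms -p_i * log2(p_i) with p_i = f_i/47:
  p = 7/47 = 0.148936: log2(p) = -2.747234, -p*log2(p) = 0.409163
  p = 1/47 = 0.021277: log2(p) = -5.554589, -p*log2(p) = 0.118183
  p = 16/47 = 0.340426: log2(p) = -1.554589, -p*log2(p) = 0.529222
  p = 13/47 = 0.276596: log2(p) = -1.854149, -p*log2(p) = 0.512850
  p = 4/47 = 0.085106: log2(p) = -3.554589, -p*log2(p) = 0.302518
  p = 6/47 = 0.127660: log2(p) = -2.969626, -p*log2(p) = 0.379101
H = 0.409163 + 0.118183 + 0.529222 + 0.512850 + 0.302518 + 0.379101 = 2.251037

H = 2.251 bits/symbol


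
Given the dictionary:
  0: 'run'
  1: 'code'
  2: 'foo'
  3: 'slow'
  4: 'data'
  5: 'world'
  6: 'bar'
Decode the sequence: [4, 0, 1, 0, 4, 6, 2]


Look up each index in the dictionary:
  4 -> 'data'
  0 -> 'run'
  1 -> 'code'
  0 -> 'run'
  4 -> 'data'
  6 -> 'bar'
  2 -> 'foo'

Decoded: "data run code run data bar foo"


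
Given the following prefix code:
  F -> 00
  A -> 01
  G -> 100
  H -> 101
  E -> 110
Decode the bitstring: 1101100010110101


Decoding step by step:
Bits 110 -> E
Bits 110 -> E
Bits 00 -> F
Bits 101 -> H
Bits 101 -> H
Bits 01 -> A


Decoded message: EEFHHA


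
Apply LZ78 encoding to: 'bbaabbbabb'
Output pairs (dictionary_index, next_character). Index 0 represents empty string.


LZ78 encoding steps:
Dictionary: {0: ''}
Step 1: w='' (idx 0), next='b' -> output (0, 'b'), add 'b' as idx 1
Step 2: w='b' (idx 1), next='a' -> output (1, 'a'), add 'ba' as idx 2
Step 3: w='' (idx 0), next='a' -> output (0, 'a'), add 'a' as idx 3
Step 4: w='b' (idx 1), next='b' -> output (1, 'b'), add 'bb' as idx 4
Step 5: w='ba' (idx 2), next='b' -> output (2, 'b'), add 'bab' as idx 5
Step 6: w='b' (idx 1), end of input -> output (1, '')


Encoded: [(0, 'b'), (1, 'a'), (0, 'a'), (1, 'b'), (2, 'b'), (1, '')]


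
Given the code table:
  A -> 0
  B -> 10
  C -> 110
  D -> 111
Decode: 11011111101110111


Decoding:
110 -> C
111 -> D
111 -> D
0 -> A
111 -> D
0 -> A
111 -> D


Result: CDDADAD


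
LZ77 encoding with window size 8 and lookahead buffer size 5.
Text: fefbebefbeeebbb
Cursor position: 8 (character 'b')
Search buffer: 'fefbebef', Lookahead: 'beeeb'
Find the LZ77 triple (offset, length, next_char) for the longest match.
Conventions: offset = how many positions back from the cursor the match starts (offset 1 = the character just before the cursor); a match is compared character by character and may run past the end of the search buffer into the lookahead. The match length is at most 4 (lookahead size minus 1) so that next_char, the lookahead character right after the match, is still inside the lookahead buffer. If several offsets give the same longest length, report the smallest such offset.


Try each offset into the search buffer:
  offset=1 (pos 7, char 'f'): match length 0
  offset=2 (pos 6, char 'e'): match length 0
  offset=3 (pos 5, char 'b'): match length 2
  offset=4 (pos 4, char 'e'): match length 0
  offset=5 (pos 3, char 'b'): match length 2
  offset=6 (pos 2, char 'f'): match length 0
  offset=7 (pos 1, char 'e'): match length 0
  offset=8 (pos 0, char 'f'): match length 0
Longest match has length 2, found at offsets 3, 5; take the smallest, offset 3.
next_char = character at position 8 + 2 = 10 -> 'e'

Best match: offset=3, length=2 (matching 'be' starting at position 5)
LZ77 triple: (3, 2, 'e')


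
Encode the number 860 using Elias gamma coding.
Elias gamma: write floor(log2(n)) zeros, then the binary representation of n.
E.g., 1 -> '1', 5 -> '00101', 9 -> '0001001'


num_bits = floor(log2(860)) + 1 = 10
leading_zeros = num_bits - 1 = 9
binary(860) = 1101011100

Elias gamma(860) = '000000000' + '1101011100' = 0000000001101011100 (19 bits)


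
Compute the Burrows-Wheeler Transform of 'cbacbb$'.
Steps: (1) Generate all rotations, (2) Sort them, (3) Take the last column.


Rotations (sorted):
  0: $cbacbb -> last char: b
  1: acbb$cb -> last char: b
  2: b$cbacb -> last char: b
  3: bacbb$c -> last char: c
  4: bb$cbac -> last char: c
  5: cbacbb$ -> last char: $
  6: cbb$cba -> last char: a


BWT = bbbcc$a


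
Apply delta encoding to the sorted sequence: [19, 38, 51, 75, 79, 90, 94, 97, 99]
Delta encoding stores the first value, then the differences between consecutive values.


First value: 19
Deltas:
  38 - 19 = 19
  51 - 38 = 13
  75 - 51 = 24
  79 - 75 = 4
  90 - 79 = 11
  94 - 90 = 4
  97 - 94 = 3
  99 - 97 = 2


Delta encoded: [19, 19, 13, 24, 4, 11, 4, 3, 2]


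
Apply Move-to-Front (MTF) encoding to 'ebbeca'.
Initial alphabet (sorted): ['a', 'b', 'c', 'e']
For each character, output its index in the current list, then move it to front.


MTF encoding:
'e': index 3 in ['a', 'b', 'c', 'e'] -> ['e', 'a', 'b', 'c']
'b': index 2 in ['e', 'a', 'b', 'c'] -> ['b', 'e', 'a', 'c']
'b': index 0 in ['b', 'e', 'a', 'c'] -> ['b', 'e', 'a', 'c']
'e': index 1 in ['b', 'e', 'a', 'c'] -> ['e', 'b', 'a', 'c']
'c': index 3 in ['e', 'b', 'a', 'c'] -> ['c', 'e', 'b', 'a']
'a': index 3 in ['c', 'e', 'b', 'a'] -> ['a', 'c', 'e', 'b']


Output: [3, 2, 0, 1, 3, 3]


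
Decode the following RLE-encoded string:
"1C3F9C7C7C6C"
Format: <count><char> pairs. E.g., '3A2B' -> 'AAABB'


Expanding each <count><char> pair:
  1C -> 'C'
  3F -> 'FFF'
  9C -> 'CCCCCCCCC'
  7C -> 'CCCCCCC'
  7C -> 'CCCCCCC'
  6C -> 'CCCCCC'

Decoded = CFFFCCCCCCCCCCCCCCCCCCCCCCCCCCCCC


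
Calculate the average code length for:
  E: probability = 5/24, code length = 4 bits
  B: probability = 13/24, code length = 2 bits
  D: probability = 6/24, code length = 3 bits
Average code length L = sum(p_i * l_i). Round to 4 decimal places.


Weighted contributions p_i * l_i:
  E: (5/24) * 4 = 20/24
  B: (13/24) * 2 = 26/24
  D: (6/24) * 3 = 18/24
Sum = (20 + 26 + 18)/24 = 64/24

L = 64/24 = 2.6667 bits/symbol


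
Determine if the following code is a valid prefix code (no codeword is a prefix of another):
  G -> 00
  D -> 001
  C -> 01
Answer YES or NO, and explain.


Checking each pair (does one codeword prefix another?):
  G='00' vs D='001': prefix -- VIOLATION

NO -- this is NOT a valid prefix code. G (00) is a prefix of D (001).


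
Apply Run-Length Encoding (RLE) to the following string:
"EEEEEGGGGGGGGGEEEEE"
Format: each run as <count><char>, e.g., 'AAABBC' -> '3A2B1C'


Scanning runs left to right:
  i=0: run of 'E' x 5 -> '5E'
  i=5: run of 'G' x 9 -> '9G'
  i=14: run of 'E' x 5 -> '5E'

RLE = 5E9G5E


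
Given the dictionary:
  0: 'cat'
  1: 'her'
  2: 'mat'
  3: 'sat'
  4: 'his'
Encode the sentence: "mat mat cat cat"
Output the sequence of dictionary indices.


Look up each word in the dictionary:
  'mat' -> 2
  'mat' -> 2
  'cat' -> 0
  'cat' -> 0

Encoded: [2, 2, 0, 0]


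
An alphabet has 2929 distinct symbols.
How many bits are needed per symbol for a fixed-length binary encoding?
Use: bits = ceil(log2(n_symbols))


log2(2929) = 11.5162
Bracket: 2^11 = 2048 < 2929 <= 2^12 = 4096
So ceil(log2(2929)) = 12

bits = ceil(log2(2929)) = ceil(11.5162) = 12 bits


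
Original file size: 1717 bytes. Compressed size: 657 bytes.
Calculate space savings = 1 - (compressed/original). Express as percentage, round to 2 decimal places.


ratio = compressed/original = 657/1717 = 0.382644
savings = 1 - ratio = 1 - 0.382644 = 0.617356
as a percentage: 0.617356 * 100 = 61.74%

Space savings = 1 - 657/1717 = 61.74%


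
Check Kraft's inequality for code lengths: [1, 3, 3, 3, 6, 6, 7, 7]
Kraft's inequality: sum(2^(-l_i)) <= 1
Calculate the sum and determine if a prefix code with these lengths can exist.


Sum = 2^(-1) + 2^(-3) + 2^(-3) + 2^(-3) + 2^(-6) + 2^(-6) + 2^(-7) + 2^(-7)
    = 0.5 + 0.125 + 0.125 + 0.125 + 0.015625 + 0.015625 + 0.0078125 + 0.0078125
    = 118/128 = 0.921875
Since 0.921875 <= 1, Kraft's inequality IS satisfied.
A prefix code with these lengths CAN exist.

Kraft sum = 0.921875. Satisfied.


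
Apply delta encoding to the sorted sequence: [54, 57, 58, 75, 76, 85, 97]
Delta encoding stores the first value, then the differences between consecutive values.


First value: 54
Deltas:
  57 - 54 = 3
  58 - 57 = 1
  75 - 58 = 17
  76 - 75 = 1
  85 - 76 = 9
  97 - 85 = 12


Delta encoded: [54, 3, 1, 17, 1, 9, 12]


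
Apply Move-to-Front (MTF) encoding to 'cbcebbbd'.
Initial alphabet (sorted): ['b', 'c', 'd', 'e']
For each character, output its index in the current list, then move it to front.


MTF encoding:
'c': index 1 in ['b', 'c', 'd', 'e'] -> ['c', 'b', 'd', 'e']
'b': index 1 in ['c', 'b', 'd', 'e'] -> ['b', 'c', 'd', 'e']
'c': index 1 in ['b', 'c', 'd', 'e'] -> ['c', 'b', 'd', 'e']
'e': index 3 in ['c', 'b', 'd', 'e'] -> ['e', 'c', 'b', 'd']
'b': index 2 in ['e', 'c', 'b', 'd'] -> ['b', 'e', 'c', 'd']
'b': index 0 in ['b', 'e', 'c', 'd'] -> ['b', 'e', 'c', 'd']
'b': index 0 in ['b', 'e', 'c', 'd'] -> ['b', 'e', 'c', 'd']
'd': index 3 in ['b', 'e', 'c', 'd'] -> ['d', 'b', 'e', 'c']


Output: [1, 1, 1, 3, 2, 0, 0, 3]


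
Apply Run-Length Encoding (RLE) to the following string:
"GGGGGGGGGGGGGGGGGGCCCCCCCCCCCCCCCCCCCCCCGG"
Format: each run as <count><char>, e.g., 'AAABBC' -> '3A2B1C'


Scanning runs left to right:
  i=0: run of 'G' x 18 -> '18G'
  i=18: run of 'C' x 22 -> '22C'
  i=40: run of 'G' x 2 -> '2G'

RLE = 18G22C2G


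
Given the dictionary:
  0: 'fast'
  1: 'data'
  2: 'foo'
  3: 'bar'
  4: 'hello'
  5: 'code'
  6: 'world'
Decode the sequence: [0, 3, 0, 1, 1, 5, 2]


Look up each index in the dictionary:
  0 -> 'fast'
  3 -> 'bar'
  0 -> 'fast'
  1 -> 'data'
  1 -> 'data'
  5 -> 'code'
  2 -> 'foo'

Decoded: "fast bar fast data data code foo"


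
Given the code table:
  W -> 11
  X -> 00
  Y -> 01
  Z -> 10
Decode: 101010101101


Decoding:
10 -> Z
10 -> Z
10 -> Z
10 -> Z
11 -> W
01 -> Y


Result: ZZZZWY


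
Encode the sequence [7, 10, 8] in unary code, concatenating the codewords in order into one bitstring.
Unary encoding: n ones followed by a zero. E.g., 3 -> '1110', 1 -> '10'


Encode each number as n ones followed by a terminating 0:
  7 -> 11111110 (8 bits)
  10 -> 11111111110 (11 bits)
  8 -> 111111110 (9 bits)
Total length = 8 + 11 + 9 = 28 bits.

Unary([7, 10, 8]) = 1111111011111111110111111110 (28 bits)


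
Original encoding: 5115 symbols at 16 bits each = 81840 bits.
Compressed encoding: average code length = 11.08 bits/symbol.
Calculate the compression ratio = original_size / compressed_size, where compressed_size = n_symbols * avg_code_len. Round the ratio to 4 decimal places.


original_size = n_symbols * orig_bits = 5115 * 16 = 81840 bits
compressed_size = n_symbols * avg_code_len = 5115 * 11.08 = 56674.2 bits
ratio = original_size / compressed_size = 81840 / 56674.2 = 1.444

Compression ratio = 1.444


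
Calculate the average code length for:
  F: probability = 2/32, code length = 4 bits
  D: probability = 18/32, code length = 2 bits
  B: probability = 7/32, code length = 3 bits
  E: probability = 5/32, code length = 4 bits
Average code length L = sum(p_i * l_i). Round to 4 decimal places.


Weighted contributions p_i * l_i:
  F: (2/32) * 4 = 8/32
  D: (18/32) * 2 = 36/32
  B: (7/32) * 3 = 21/32
  E: (5/32) * 4 = 20/32
Sum = (8 + 36 + 21 + 20)/32 = 85/32

L = 85/32 = 2.6563 bits/symbol


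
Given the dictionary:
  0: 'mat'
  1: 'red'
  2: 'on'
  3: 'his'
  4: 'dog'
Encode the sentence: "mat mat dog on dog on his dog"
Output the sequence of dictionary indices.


Look up each word in the dictionary:
  'mat' -> 0
  'mat' -> 0
  'dog' -> 4
  'on' -> 2
  'dog' -> 4
  'on' -> 2
  'his' -> 3
  'dog' -> 4

Encoded: [0, 0, 4, 2, 4, 2, 3, 4]


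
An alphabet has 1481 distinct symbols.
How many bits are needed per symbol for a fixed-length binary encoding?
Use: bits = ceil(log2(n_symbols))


log2(1481) = 10.5324
Bracket: 2^10 = 1024 < 1481 <= 2^11 = 2048
So ceil(log2(1481)) = 11

bits = ceil(log2(1481)) = ceil(10.5324) = 11 bits


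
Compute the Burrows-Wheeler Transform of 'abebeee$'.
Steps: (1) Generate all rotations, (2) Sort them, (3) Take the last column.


Rotations (sorted):
  0: $abebeee -> last char: e
  1: abebeee$ -> last char: $
  2: bebeee$a -> last char: a
  3: beee$abe -> last char: e
  4: e$abebee -> last char: e
  5: ebeee$ab -> last char: b
  6: ee$abebe -> last char: e
  7: eee$abeb -> last char: b


BWT = e$aeebeb


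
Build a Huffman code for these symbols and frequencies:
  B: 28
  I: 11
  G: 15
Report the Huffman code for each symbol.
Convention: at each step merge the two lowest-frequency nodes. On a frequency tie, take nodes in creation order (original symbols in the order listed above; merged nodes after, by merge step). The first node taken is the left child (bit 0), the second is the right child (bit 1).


Huffman tree construction:
Step 1: Merge I(11) + G(15) = 26
Step 2: Merge (I+G)(26) + B(28) = 54
Read each symbol's code off the tree from the root (left child = 0, right child = 1).

Codes:
  B: 1 (length 1)
  I: 00 (length 2)
  G: 01 (length 2)
Average code length: 80/54 = 1.4815 bits/symbol


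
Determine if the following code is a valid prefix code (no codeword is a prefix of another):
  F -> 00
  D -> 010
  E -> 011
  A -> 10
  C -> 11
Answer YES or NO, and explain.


Checking each pair (does one codeword prefix another?):
  F='00' vs D='010': no prefix
  F='00' vs E='011': no prefix
  F='00' vs A='10': no prefix
  F='00' vs C='11': no prefix
  D='010' vs F='00': no prefix
  D='010' vs E='011': no prefix
  D='010' vs A='10': no prefix
  D='010' vs C='11': no prefix
  E='011' vs F='00': no prefix
  E='011' vs D='010': no prefix
  E='011' vs A='10': no prefix
  E='011' vs C='11': no prefix
  A='10' vs F='00': no prefix
  A='10' vs D='010': no prefix
  A='10' vs E='011': no prefix
  A='10' vs C='11': no prefix
  C='11' vs F='00': no prefix
  C='11' vs D='010': no prefix
  C='11' vs E='011': no prefix
  C='11' vs A='10': no prefix
No violation found over all pairs.

YES -- this is a valid prefix code. No codeword is a prefix of any other codeword.


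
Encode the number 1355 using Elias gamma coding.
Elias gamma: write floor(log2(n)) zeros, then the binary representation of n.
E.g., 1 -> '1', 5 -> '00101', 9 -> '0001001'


num_bits = floor(log2(1355)) + 1 = 11
leading_zeros = num_bits - 1 = 10
binary(1355) = 10101001011

Elias gamma(1355) = '0000000000' + '10101001011' = 000000000010101001011 (21 bits)


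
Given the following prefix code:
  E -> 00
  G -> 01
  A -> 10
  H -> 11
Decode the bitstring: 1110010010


Decoding step by step:
Bits 11 -> H
Bits 10 -> A
Bits 01 -> G
Bits 00 -> E
Bits 10 -> A


Decoded message: HAGEA


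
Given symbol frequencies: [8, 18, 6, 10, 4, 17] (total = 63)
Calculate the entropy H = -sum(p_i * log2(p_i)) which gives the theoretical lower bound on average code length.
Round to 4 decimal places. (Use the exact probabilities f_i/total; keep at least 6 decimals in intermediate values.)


Per-symbol terms -p_i * log2(p_i) with p_i = f_i/63:
  p = 8/63 = 0.126984: log2(p) = -2.977280, -p*log2(p) = 0.378067
  p = 18/63 = 0.285714: log2(p) = -1.807355, -p*log2(p) = 0.516387
  p = 6/63 = 0.095238: log2(p) = -3.392317, -p*log2(p) = 0.323078
  p = 10/63 = 0.158730: log2(p) = -2.655352, -p*log2(p) = 0.421484
  p = 4/63 = 0.063492: log2(p) = -3.977280, -p*log2(p) = 0.252526
  p = 17/63 = 0.269841: log2(p) = -1.889817, -p*log2(p) = 0.509951
H = 0.378067 + 0.516387 + 0.323078 + 0.421484 + 0.252526 + 0.509951 = 2.401493

H = 2.4015 bits/symbol


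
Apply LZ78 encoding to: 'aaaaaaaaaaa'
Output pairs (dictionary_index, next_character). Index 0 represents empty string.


LZ78 encoding steps:
Dictionary: {0: ''}
Step 1: w='' (idx 0), next='a' -> output (0, 'a'), add 'a' as idx 1
Step 2: w='a' (idx 1), next='a' -> output (1, 'a'), add 'aa' as idx 2
Step 3: w='aa' (idx 2), next='a' -> output (2, 'a'), add 'aaa' as idx 3
Step 4: w='aaa' (idx 3), next='a' -> output (3, 'a'), add 'aaaa' as idx 4
Step 5: w='a' (idx 1), end of input -> output (1, '')


Encoded: [(0, 'a'), (1, 'a'), (2, 'a'), (3, 'a'), (1, '')]


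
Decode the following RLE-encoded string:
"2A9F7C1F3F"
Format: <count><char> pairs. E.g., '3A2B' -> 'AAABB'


Expanding each <count><char> pair:
  2A -> 'AA'
  9F -> 'FFFFFFFFF'
  7C -> 'CCCCCCC'
  1F -> 'F'
  3F -> 'FFF'

Decoded = AAFFFFFFFFFCCCCCCCFFFF


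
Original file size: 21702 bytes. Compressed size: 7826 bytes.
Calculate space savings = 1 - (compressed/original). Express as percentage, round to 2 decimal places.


ratio = compressed/original = 7826/21702 = 0.360612
savings = 1 - ratio = 1 - 0.360612 = 0.639388
as a percentage: 0.639388 * 100 = 63.94%

Space savings = 1 - 7826/21702 = 63.94%


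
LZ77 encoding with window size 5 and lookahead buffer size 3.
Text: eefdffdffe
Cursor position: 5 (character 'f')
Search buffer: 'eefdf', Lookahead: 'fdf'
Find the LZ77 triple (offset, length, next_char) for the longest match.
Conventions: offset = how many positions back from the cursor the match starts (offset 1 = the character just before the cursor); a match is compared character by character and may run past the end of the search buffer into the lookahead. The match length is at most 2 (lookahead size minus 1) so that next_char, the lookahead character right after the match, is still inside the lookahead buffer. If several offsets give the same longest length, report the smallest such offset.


Try each offset into the search buffer:
  offset=1 (pos 4, char 'f'): match length 1
  offset=2 (pos 3, char 'd'): match length 0
  offset=3 (pos 2, char 'f'): match length 2
  offset=4 (pos 1, char 'e'): match length 0
  offset=5 (pos 0, char 'e'): match length 0
Longest match has length 2 at offset 3.
next_char = character at position 5 + 2 = 7 -> 'f'

Best match: offset=3, length=2 (matching 'fd' starting at position 2)
LZ77 triple: (3, 2, 'f')


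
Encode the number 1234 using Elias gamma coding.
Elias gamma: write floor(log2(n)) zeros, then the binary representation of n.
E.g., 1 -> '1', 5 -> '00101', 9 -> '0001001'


num_bits = floor(log2(1234)) + 1 = 11
leading_zeros = num_bits - 1 = 10
binary(1234) = 10011010010

Elias gamma(1234) = '0000000000' + '10011010010' = 000000000010011010010 (21 bits)


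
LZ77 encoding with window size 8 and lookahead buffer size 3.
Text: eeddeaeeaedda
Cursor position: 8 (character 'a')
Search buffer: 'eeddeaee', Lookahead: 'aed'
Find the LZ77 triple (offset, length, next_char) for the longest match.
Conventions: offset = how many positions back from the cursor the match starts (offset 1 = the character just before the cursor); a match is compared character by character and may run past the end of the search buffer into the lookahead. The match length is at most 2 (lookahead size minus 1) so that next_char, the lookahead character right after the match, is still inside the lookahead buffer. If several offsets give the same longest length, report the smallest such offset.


Try each offset into the search buffer:
  offset=1 (pos 7, char 'e'): match length 0
  offset=2 (pos 6, char 'e'): match length 0
  offset=3 (pos 5, char 'a'): match length 2
  offset=4 (pos 4, char 'e'): match length 0
  offset=5 (pos 3, char 'd'): match length 0
  offset=6 (pos 2, char 'd'): match length 0
  offset=7 (pos 1, char 'e'): match length 0
  offset=8 (pos 0, char 'e'): match length 0
Longest match has length 2 at offset 3.
next_char = character at position 8 + 2 = 10 -> 'd'

Best match: offset=3, length=2 (matching 'ae' starting at position 5)
LZ77 triple: (3, 2, 'd')


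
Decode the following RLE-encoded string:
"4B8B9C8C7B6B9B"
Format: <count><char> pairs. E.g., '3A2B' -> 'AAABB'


Expanding each <count><char> pair:
  4B -> 'BBBB'
  8B -> 'BBBBBBBB'
  9C -> 'CCCCCCCCC'
  8C -> 'CCCCCCCC'
  7B -> 'BBBBBBB'
  6B -> 'BBBBBB'
  9B -> 'BBBBBBBBB'

Decoded = BBBBBBBBBBBBCCCCCCCCCCCCCCCCCBBBBBBBBBBBBBBBBBBBBBB


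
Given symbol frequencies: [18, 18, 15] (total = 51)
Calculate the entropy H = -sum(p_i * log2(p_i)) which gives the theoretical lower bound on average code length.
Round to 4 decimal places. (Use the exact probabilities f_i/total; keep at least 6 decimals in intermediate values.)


Per-symbol terms -p_i * log2(p_i) with p_i = f_i/51:
  p = 18/51 = 0.352941: log2(p) = -1.502500, -p*log2(p) = 0.530294
  p = 18/51 = 0.352941: log2(p) = -1.502500, -p*log2(p) = 0.530294
  p = 15/51 = 0.294118: log2(p) = -1.765535, -p*log2(p) = 0.519275
H = 0.530294 + 0.530294 + 0.519275 = 1.579863

H = 1.5799 bits/symbol


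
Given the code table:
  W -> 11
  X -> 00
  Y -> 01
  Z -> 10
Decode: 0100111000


Decoding:
01 -> Y
00 -> X
11 -> W
10 -> Z
00 -> X


Result: YXWZX


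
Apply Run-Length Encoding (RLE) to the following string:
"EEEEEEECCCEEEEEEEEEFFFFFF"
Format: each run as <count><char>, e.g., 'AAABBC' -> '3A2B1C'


Scanning runs left to right:
  i=0: run of 'E' x 7 -> '7E'
  i=7: run of 'C' x 3 -> '3C'
  i=10: run of 'E' x 9 -> '9E'
  i=19: run of 'F' x 6 -> '6F'

RLE = 7E3C9E6F


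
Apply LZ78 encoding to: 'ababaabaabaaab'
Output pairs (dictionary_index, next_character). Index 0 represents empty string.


LZ78 encoding steps:
Dictionary: {0: ''}
Step 1: w='' (idx 0), next='a' -> output (0, 'a'), add 'a' as idx 1
Step 2: w='' (idx 0), next='b' -> output (0, 'b'), add 'b' as idx 2
Step 3: w='a' (idx 1), next='b' -> output (1, 'b'), add 'ab' as idx 3
Step 4: w='a' (idx 1), next='a' -> output (1, 'a'), add 'aa' as idx 4
Step 5: w='b' (idx 2), next='a' -> output (2, 'a'), add 'ba' as idx 5
Step 6: w='ab' (idx 3), next='a' -> output (3, 'a'), add 'aba' as idx 6
Step 7: w='aa' (idx 4), next='b' -> output (4, 'b'), add 'aab' as idx 7


Encoded: [(0, 'a'), (0, 'b'), (1, 'b'), (1, 'a'), (2, 'a'), (3, 'a'), (4, 'b')]


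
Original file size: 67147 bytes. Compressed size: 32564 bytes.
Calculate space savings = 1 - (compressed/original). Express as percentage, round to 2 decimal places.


ratio = compressed/original = 32564/67147 = 0.484966
savings = 1 - ratio = 1 - 0.484966 = 0.515034
as a percentage: 0.515034 * 100 = 51.5%

Space savings = 1 - 32564/67147 = 51.5%


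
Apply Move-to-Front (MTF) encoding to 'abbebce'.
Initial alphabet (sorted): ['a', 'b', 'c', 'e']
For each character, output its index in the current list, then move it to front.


MTF encoding:
'a': index 0 in ['a', 'b', 'c', 'e'] -> ['a', 'b', 'c', 'e']
'b': index 1 in ['a', 'b', 'c', 'e'] -> ['b', 'a', 'c', 'e']
'b': index 0 in ['b', 'a', 'c', 'e'] -> ['b', 'a', 'c', 'e']
'e': index 3 in ['b', 'a', 'c', 'e'] -> ['e', 'b', 'a', 'c']
'b': index 1 in ['e', 'b', 'a', 'c'] -> ['b', 'e', 'a', 'c']
'c': index 3 in ['b', 'e', 'a', 'c'] -> ['c', 'b', 'e', 'a']
'e': index 2 in ['c', 'b', 'e', 'a'] -> ['e', 'c', 'b', 'a']


Output: [0, 1, 0, 3, 1, 3, 2]


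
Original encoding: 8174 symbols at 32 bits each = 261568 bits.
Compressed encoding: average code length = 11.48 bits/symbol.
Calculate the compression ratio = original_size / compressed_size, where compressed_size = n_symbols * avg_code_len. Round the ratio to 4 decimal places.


original_size = n_symbols * orig_bits = 8174 * 32 = 261568 bits
compressed_size = n_symbols * avg_code_len = 8174 * 11.48 = 93837.52 bits
ratio = original_size / compressed_size = 261568 / 93837.52 = 2.7875

Compression ratio = 2.7875


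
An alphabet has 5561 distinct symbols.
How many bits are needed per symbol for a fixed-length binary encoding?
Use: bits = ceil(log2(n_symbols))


log2(5561) = 12.4411
Bracket: 2^12 = 4096 < 5561 <= 2^13 = 8192
So ceil(log2(5561)) = 13

bits = ceil(log2(5561)) = ceil(12.4411) = 13 bits


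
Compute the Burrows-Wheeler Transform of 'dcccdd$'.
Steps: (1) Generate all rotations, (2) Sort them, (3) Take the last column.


Rotations (sorted):
  0: $dcccdd -> last char: d
  1: cccdd$d -> last char: d
  2: ccdd$dc -> last char: c
  3: cdd$dcc -> last char: c
  4: d$dcccd -> last char: d
  5: dcccdd$ -> last char: $
  6: dd$dccc -> last char: c


BWT = ddccd$c


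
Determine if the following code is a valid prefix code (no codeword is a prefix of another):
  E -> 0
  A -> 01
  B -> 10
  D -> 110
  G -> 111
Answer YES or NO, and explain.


Checking each pair (does one codeword prefix another?):
  E='0' vs A='01': prefix -- VIOLATION

NO -- this is NOT a valid prefix code. E (0) is a prefix of A (01).


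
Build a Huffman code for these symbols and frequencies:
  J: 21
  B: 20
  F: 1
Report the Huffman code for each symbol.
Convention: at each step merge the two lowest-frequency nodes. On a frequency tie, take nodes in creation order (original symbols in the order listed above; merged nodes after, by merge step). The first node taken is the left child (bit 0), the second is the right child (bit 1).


Huffman tree construction:
Step 1: Merge F(1) + B(20) = 21
Step 2: Merge J(21) + (F+B)(21) = 42
Read each symbol's code off the tree from the root (left child = 0, right child = 1).

Codes:
  J: 0 (length 1)
  B: 11 (length 2)
  F: 10 (length 2)
Average code length: 63/42 = 1.5000 bits/symbol


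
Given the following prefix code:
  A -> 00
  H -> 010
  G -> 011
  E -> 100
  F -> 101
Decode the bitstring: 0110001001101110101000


Decoding step by step:
Bits 011 -> G
Bits 00 -> A
Bits 010 -> H
Bits 011 -> G
Bits 011 -> G
Bits 101 -> F
Bits 010 -> H
Bits 00 -> A


Decoded message: GAHGGFHA


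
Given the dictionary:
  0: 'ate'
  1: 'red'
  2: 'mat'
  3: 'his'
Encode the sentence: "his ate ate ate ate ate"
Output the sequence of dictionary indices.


Look up each word in the dictionary:
  'his' -> 3
  'ate' -> 0
  'ate' -> 0
  'ate' -> 0
  'ate' -> 0
  'ate' -> 0

Encoded: [3, 0, 0, 0, 0, 0]


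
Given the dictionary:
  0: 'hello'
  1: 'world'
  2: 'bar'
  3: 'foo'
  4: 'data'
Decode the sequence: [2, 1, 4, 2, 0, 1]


Look up each index in the dictionary:
  2 -> 'bar'
  1 -> 'world'
  4 -> 'data'
  2 -> 'bar'
  0 -> 'hello'
  1 -> 'world'

Decoded: "bar world data bar hello world"


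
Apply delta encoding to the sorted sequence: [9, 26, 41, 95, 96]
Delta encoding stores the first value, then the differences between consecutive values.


First value: 9
Deltas:
  26 - 9 = 17
  41 - 26 = 15
  95 - 41 = 54
  96 - 95 = 1


Delta encoded: [9, 17, 15, 54, 1]


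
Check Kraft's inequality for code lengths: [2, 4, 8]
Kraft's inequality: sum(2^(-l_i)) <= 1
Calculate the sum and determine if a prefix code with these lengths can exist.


Sum = 2^(-2) + 2^(-4) + 2^(-8)
    = 0.25 + 0.0625 + 0.00390625
    = 81/256 = 0.31640625
Since 0.31640625 <= 1, Kraft's inequality IS satisfied.
A prefix code with these lengths CAN exist.

Kraft sum = 0.31640625. Satisfied.


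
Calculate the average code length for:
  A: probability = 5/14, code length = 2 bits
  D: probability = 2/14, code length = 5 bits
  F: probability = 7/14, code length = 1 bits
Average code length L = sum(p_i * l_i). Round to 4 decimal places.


Weighted contributions p_i * l_i:
  A: (5/14) * 2 = 10/14
  D: (2/14) * 5 = 10/14
  F: (7/14) * 1 = 7/14
Sum = (10 + 10 + 7)/14 = 27/14

L = 27/14 = 1.9286 bits/symbol


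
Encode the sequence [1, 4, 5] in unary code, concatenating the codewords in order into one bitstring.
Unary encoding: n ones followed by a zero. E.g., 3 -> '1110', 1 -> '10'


Encode each number as n ones followed by a terminating 0:
  1 -> 10 (2 bits)
  4 -> 11110 (5 bits)
  5 -> 111110 (6 bits)
Total length = 2 + 5 + 6 = 13 bits.

Unary([1, 4, 5]) = 1011110111110 (13 bits)


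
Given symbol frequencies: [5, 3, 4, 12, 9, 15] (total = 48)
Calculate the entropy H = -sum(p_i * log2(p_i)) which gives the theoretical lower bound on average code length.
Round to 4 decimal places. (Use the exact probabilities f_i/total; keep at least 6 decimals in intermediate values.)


Per-symbol terms -p_i * log2(p_i) with p_i = f_i/48:
  p = 5/48 = 0.104167: log2(p) = -3.263034, -p*log2(p) = 0.339899
  p = 3/48 = 0.062500: log2(p) = -4.000000, -p*log2(p) = 0.250000
  p = 4/48 = 0.083333: log2(p) = -3.584963, -p*log2(p) = 0.298747
  p = 12/48 = 0.250000: log2(p) = -2.000000, -p*log2(p) = 0.500000
  p = 9/48 = 0.187500: log2(p) = -2.415037, -p*log2(p) = 0.452820
  p = 15/48 = 0.312500: log2(p) = -1.678072, -p*log2(p) = 0.524397
H = 0.339899 + 0.250000 + 0.298747 + 0.500000 + 0.452820 + 0.524397 = 2.365863

H = 2.3659 bits/symbol


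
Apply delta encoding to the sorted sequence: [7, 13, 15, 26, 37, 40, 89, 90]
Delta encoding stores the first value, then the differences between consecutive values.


First value: 7
Deltas:
  13 - 7 = 6
  15 - 13 = 2
  26 - 15 = 11
  37 - 26 = 11
  40 - 37 = 3
  89 - 40 = 49
  90 - 89 = 1


Delta encoded: [7, 6, 2, 11, 11, 3, 49, 1]


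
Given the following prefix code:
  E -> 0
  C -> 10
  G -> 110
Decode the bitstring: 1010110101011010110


Decoding step by step:
Bits 10 -> C
Bits 10 -> C
Bits 110 -> G
Bits 10 -> C
Bits 10 -> C
Bits 110 -> G
Bits 10 -> C
Bits 110 -> G


Decoded message: CCGCCGCG


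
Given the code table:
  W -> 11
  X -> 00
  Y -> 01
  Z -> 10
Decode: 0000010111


Decoding:
00 -> X
00 -> X
01 -> Y
01 -> Y
11 -> W


Result: XXYYW


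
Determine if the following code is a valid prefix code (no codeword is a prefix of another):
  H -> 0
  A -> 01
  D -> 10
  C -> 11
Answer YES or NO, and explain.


Checking each pair (does one codeword prefix another?):
  H='0' vs A='01': prefix -- VIOLATION

NO -- this is NOT a valid prefix code. H (0) is a prefix of A (01).


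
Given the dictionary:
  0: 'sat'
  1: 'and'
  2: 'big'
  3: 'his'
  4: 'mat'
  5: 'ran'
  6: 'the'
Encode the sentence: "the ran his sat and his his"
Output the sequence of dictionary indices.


Look up each word in the dictionary:
  'the' -> 6
  'ran' -> 5
  'his' -> 3
  'sat' -> 0
  'and' -> 1
  'his' -> 3
  'his' -> 3

Encoded: [6, 5, 3, 0, 1, 3, 3]


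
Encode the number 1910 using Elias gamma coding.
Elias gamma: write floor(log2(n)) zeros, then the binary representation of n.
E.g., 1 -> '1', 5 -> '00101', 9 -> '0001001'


num_bits = floor(log2(1910)) + 1 = 11
leading_zeros = num_bits - 1 = 10
binary(1910) = 11101110110

Elias gamma(1910) = '0000000000' + '11101110110' = 000000000011101110110 (21 bits)


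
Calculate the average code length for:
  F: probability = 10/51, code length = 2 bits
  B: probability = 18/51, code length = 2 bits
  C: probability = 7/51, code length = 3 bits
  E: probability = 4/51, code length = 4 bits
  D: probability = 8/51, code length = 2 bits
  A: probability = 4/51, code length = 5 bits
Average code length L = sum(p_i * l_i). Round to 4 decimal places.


Weighted contributions p_i * l_i:
  F: (10/51) * 2 = 20/51
  B: (18/51) * 2 = 36/51
  C: (7/51) * 3 = 21/51
  E: (4/51) * 4 = 16/51
  D: (8/51) * 2 = 16/51
  A: (4/51) * 5 = 20/51
Sum = (20 + 36 + 21 + 16 + 16 + 20)/51 = 129/51

L = 129/51 = 2.5294 bits/symbol


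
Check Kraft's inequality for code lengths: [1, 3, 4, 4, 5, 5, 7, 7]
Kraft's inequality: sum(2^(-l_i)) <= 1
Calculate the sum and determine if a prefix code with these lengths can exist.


Sum = 2^(-1) + 2^(-3) + 2^(-4) + 2^(-4) + 2^(-5) + 2^(-5) + 2^(-7) + 2^(-7)
    = 0.5 + 0.125 + 0.0625 + 0.0625 + 0.03125 + 0.03125 + 0.0078125 + 0.0078125
    = 106/128 = 0.828125
Since 0.828125 <= 1, Kraft's inequality IS satisfied.
A prefix code with these lengths CAN exist.

Kraft sum = 0.828125. Satisfied.


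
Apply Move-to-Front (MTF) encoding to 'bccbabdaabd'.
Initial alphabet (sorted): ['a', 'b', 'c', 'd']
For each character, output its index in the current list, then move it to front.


MTF encoding:
'b': index 1 in ['a', 'b', 'c', 'd'] -> ['b', 'a', 'c', 'd']
'c': index 2 in ['b', 'a', 'c', 'd'] -> ['c', 'b', 'a', 'd']
'c': index 0 in ['c', 'b', 'a', 'd'] -> ['c', 'b', 'a', 'd']
'b': index 1 in ['c', 'b', 'a', 'd'] -> ['b', 'c', 'a', 'd']
'a': index 2 in ['b', 'c', 'a', 'd'] -> ['a', 'b', 'c', 'd']
'b': index 1 in ['a', 'b', 'c', 'd'] -> ['b', 'a', 'c', 'd']
'd': index 3 in ['b', 'a', 'c', 'd'] -> ['d', 'b', 'a', 'c']
'a': index 2 in ['d', 'b', 'a', 'c'] -> ['a', 'd', 'b', 'c']
'a': index 0 in ['a', 'd', 'b', 'c'] -> ['a', 'd', 'b', 'c']
'b': index 2 in ['a', 'd', 'b', 'c'] -> ['b', 'a', 'd', 'c']
'd': index 2 in ['b', 'a', 'd', 'c'] -> ['d', 'b', 'a', 'c']


Output: [1, 2, 0, 1, 2, 1, 3, 2, 0, 2, 2]


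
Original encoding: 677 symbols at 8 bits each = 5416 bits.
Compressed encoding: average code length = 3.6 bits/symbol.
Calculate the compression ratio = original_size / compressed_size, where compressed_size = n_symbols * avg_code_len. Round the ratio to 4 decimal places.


original_size = n_symbols * orig_bits = 677 * 8 = 5416 bits
compressed_size = n_symbols * avg_code_len = 677 * 3.6 = 2437.2 bits
ratio = original_size / compressed_size = 5416 / 2437.2 = 2.2222

Compression ratio = 2.2222


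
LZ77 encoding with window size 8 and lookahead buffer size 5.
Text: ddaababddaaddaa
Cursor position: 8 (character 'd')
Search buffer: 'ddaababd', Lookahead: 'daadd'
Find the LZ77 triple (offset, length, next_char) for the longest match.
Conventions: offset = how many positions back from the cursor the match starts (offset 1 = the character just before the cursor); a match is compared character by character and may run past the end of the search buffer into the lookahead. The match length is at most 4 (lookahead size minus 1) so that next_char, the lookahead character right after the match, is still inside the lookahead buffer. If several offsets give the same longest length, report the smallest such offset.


Try each offset into the search buffer:
  offset=1 (pos 7, char 'd'): match length 1
  offset=2 (pos 6, char 'b'): match length 0
  offset=3 (pos 5, char 'a'): match length 0
  offset=4 (pos 4, char 'b'): match length 0
  offset=5 (pos 3, char 'a'): match length 0
  offset=6 (pos 2, char 'a'): match length 0
  offset=7 (pos 1, char 'd'): match length 3
  offset=8 (pos 0, char 'd'): match length 1
Longest match has length 3 at offset 7.
next_char = character at position 8 + 3 = 11 -> 'd'

Best match: offset=7, length=3 (matching 'daa' starting at position 1)
LZ77 triple: (7, 3, 'd')


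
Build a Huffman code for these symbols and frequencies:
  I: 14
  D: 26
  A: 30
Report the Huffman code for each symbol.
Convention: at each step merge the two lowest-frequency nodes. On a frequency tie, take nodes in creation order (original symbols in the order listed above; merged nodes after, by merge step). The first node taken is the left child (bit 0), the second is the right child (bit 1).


Huffman tree construction:
Step 1: Merge I(14) + D(26) = 40
Step 2: Merge A(30) + (I+D)(40) = 70
Read each symbol's code off the tree from the root (left child = 0, right child = 1).

Codes:
  I: 10 (length 2)
  D: 11 (length 2)
  A: 0 (length 1)
Average code length: 110/70 = 1.5714 bits/symbol


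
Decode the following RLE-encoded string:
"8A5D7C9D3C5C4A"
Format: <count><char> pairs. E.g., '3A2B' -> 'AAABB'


Expanding each <count><char> pair:
  8A -> 'AAAAAAAA'
  5D -> 'DDDDD'
  7C -> 'CCCCCCC'
  9D -> 'DDDDDDDDD'
  3C -> 'CCC'
  5C -> 'CCCCC'
  4A -> 'AAAA'

Decoded = AAAAAAAADDDDDCCCCCCCDDDDDDDDDCCCCCCCCAAAA


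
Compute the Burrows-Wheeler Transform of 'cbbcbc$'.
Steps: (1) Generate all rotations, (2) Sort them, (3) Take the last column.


Rotations (sorted):
  0: $cbbcbc -> last char: c
  1: bbcbc$c -> last char: c
  2: bc$cbbc -> last char: c
  3: bcbc$cb -> last char: b
  4: c$cbbcb -> last char: b
  5: cbbcbc$ -> last char: $
  6: cbc$cbb -> last char: b


BWT = cccbb$b


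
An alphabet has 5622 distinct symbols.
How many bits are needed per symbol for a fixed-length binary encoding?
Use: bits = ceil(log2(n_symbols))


log2(5622) = 12.4569
Bracket: 2^12 = 4096 < 5622 <= 2^13 = 8192
So ceil(log2(5622)) = 13

bits = ceil(log2(5622)) = ceil(12.4569) = 13 bits


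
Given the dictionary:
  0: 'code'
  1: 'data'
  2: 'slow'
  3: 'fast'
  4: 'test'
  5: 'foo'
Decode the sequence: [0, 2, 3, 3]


Look up each index in the dictionary:
  0 -> 'code'
  2 -> 'slow'
  3 -> 'fast'
  3 -> 'fast'

Decoded: "code slow fast fast"


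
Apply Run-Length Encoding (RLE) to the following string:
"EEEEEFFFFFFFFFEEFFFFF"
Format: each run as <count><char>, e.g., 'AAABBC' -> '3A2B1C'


Scanning runs left to right:
  i=0: run of 'E' x 5 -> '5E'
  i=5: run of 'F' x 9 -> '9F'
  i=14: run of 'E' x 2 -> '2E'
  i=16: run of 'F' x 5 -> '5F'

RLE = 5E9F2E5F


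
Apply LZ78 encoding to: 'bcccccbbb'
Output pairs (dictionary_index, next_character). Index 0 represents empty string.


LZ78 encoding steps:
Dictionary: {0: ''}
Step 1: w='' (idx 0), next='b' -> output (0, 'b'), add 'b' as idx 1
Step 2: w='' (idx 0), next='c' -> output (0, 'c'), add 'c' as idx 2
Step 3: w='c' (idx 2), next='c' -> output (2, 'c'), add 'cc' as idx 3
Step 4: w='cc' (idx 3), next='b' -> output (3, 'b'), add 'ccb' as idx 4
Step 5: w='b' (idx 1), next='b' -> output (1, 'b'), add 'bb' as idx 5


Encoded: [(0, 'b'), (0, 'c'), (2, 'c'), (3, 'b'), (1, 'b')]
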